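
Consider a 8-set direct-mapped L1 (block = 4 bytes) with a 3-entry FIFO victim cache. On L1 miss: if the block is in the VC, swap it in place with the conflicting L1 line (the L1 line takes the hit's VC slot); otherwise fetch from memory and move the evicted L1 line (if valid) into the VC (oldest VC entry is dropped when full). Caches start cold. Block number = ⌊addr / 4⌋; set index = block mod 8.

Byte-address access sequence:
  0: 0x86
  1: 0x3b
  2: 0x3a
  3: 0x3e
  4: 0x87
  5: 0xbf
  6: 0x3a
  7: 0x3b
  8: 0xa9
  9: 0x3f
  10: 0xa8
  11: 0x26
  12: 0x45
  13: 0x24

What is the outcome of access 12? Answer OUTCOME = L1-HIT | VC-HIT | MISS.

0: 0x86 (blk 33, set 1) → MISS  vc=[]
1: 0x3b (blk 14, set 6) → MISS  vc=[]
2: 0x3a (blk 14, set 6) → L1-HIT  vc=[]
3: 0x3e (blk 15, set 7) → MISS  vc=[]
4: 0x87 (blk 33, set 1) → L1-HIT  vc=[]
5: 0xbf (blk 47, set 7) → MISS  vc=[15]
6: 0x3a (blk 14, set 6) → L1-HIT  vc=[15]
7: 0x3b (blk 14, set 6) → L1-HIT  vc=[15]
8: 0xa9 (blk 42, set 2) → MISS  vc=[15]
9: 0x3f (blk 15, set 7) → VC-HIT  vc=[47]
10: 0xa8 (blk 42, set 2) → L1-HIT  vc=[47]
11: 0x26 (blk 9, set 1) → MISS  vc=[47, 33]
12: 0x45 (blk 17, set 1) → MISS  vc=[47, 33, 9]
13: 0x24 (blk 9, set 1) → VC-HIT  vc=[47, 33, 17]

OUTCOME = MISS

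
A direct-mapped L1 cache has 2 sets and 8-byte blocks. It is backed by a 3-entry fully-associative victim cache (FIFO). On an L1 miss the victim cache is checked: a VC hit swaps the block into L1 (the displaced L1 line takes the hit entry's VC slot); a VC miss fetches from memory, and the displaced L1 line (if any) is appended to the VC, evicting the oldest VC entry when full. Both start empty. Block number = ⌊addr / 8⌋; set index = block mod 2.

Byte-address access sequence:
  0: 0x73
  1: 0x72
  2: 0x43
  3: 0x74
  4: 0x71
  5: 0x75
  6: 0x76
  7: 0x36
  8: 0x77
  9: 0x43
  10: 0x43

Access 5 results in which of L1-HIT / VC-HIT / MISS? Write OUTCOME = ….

  [0] addr=0x73 blk=14 s=0: MISS | VC []
  [1] addr=0x72 blk=14 s=0: L1-HIT | VC []
  [2] addr=0x43 blk=8 s=0: MISS | VC [14]
  [3] addr=0x74 blk=14 s=0: VC-HIT | VC [8]
  [4] addr=0x71 blk=14 s=0: L1-HIT | VC [8]
  [5] addr=0x75 blk=14 s=0: L1-HIT | VC [8]
  [6] addr=0x76 blk=14 s=0: L1-HIT | VC [8]
  [7] addr=0x36 blk=6 s=0: MISS | VC [8, 14]
  [8] addr=0x77 blk=14 s=0: VC-HIT | VC [8, 6]
  [9] addr=0x43 blk=8 s=0: VC-HIT | VC [14, 6]
  [10] addr=0x43 blk=8 s=0: L1-HIT | VC [14, 6]

OUTCOME = L1-HIT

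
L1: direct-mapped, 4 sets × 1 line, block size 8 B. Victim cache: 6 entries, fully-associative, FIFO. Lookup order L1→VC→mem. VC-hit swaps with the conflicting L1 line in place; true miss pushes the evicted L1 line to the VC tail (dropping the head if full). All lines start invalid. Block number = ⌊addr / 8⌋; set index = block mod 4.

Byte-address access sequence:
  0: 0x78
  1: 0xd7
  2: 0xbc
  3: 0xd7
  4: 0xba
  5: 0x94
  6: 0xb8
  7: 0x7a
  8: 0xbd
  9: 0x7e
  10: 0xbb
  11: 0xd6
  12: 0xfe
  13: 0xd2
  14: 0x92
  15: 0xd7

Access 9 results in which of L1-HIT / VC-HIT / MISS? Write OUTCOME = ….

OUTCOME = VC-HIT

0: 0x78 (blk 15, set 3) → MISS  vc=[]
1: 0xd7 (blk 26, set 2) → MISS  vc=[]
2: 0xbc (blk 23, set 3) → MISS  vc=[15]
3: 0xd7 (blk 26, set 2) → L1-HIT  vc=[15]
4: 0xba (blk 23, set 3) → L1-HIT  vc=[15]
5: 0x94 (blk 18, set 2) → MISS  vc=[15, 26]
6: 0xb8 (blk 23, set 3) → L1-HIT  vc=[15, 26]
7: 0x7a (blk 15, set 3) → VC-HIT  vc=[23, 26]
8: 0xbd (blk 23, set 3) → VC-HIT  vc=[15, 26]
9: 0x7e (blk 15, set 3) → VC-HIT  vc=[23, 26]
10: 0xbb (blk 23, set 3) → VC-HIT  vc=[15, 26]
11: 0xd6 (blk 26, set 2) → VC-HIT  vc=[15, 18]
12: 0xfe (blk 31, set 3) → MISS  vc=[15, 18, 23]
13: 0xd2 (blk 26, set 2) → L1-HIT  vc=[15, 18, 23]
14: 0x92 (blk 18, set 2) → VC-HIT  vc=[15, 26, 23]
15: 0xd7 (blk 26, set 2) → VC-HIT  vc=[15, 18, 23]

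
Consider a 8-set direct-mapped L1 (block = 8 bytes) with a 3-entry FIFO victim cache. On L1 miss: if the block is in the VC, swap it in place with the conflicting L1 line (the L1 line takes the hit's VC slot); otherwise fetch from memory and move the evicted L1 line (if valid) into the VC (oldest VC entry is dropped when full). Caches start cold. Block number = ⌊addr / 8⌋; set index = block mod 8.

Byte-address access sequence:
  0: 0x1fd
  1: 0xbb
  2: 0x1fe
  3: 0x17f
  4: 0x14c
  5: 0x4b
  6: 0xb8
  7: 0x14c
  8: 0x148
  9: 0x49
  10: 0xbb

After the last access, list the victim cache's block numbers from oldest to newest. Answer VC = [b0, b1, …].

VC = [47, 63, 41]

  [0] addr=0x1fd blk=63 s=7: MISS | VC []
  [1] addr=0xbb blk=23 s=7: MISS | VC [63]
  [2] addr=0x1fe blk=63 s=7: VC-HIT | VC [23]
  [3] addr=0x17f blk=47 s=7: MISS | VC [23, 63]
  [4] addr=0x14c blk=41 s=1: MISS | VC [23, 63]
  [5] addr=0x4b blk=9 s=1: MISS | VC [23, 63, 41]
  [6] addr=0xb8 blk=23 s=7: VC-HIT | VC [47, 63, 41]
  [7] addr=0x14c blk=41 s=1: VC-HIT | VC [47, 63, 9]
  [8] addr=0x148 blk=41 s=1: L1-HIT | VC [47, 63, 9]
  [9] addr=0x49 blk=9 s=1: VC-HIT | VC [47, 63, 41]
  [10] addr=0xbb blk=23 s=7: L1-HIT | VC [47, 63, 41]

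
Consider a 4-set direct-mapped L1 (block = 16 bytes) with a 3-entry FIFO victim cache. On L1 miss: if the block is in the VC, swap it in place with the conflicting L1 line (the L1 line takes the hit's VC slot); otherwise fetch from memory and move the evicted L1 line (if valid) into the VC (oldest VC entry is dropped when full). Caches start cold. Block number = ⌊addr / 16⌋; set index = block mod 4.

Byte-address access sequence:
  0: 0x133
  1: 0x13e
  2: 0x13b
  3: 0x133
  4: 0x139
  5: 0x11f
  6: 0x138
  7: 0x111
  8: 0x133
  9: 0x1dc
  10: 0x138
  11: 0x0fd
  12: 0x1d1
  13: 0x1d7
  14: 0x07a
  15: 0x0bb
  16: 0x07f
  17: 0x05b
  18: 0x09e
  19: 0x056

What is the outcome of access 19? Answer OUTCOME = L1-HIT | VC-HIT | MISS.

OUTCOME = VC-HIT

0: 0x133 (blk 19, set 3) → MISS  vc=[]
1: 0x13e (blk 19, set 3) → L1-HIT  vc=[]
2: 0x13b (blk 19, set 3) → L1-HIT  vc=[]
3: 0x133 (blk 19, set 3) → L1-HIT  vc=[]
4: 0x139 (blk 19, set 3) → L1-HIT  vc=[]
5: 0x11f (blk 17, set 1) → MISS  vc=[]
6: 0x138 (blk 19, set 3) → L1-HIT  vc=[]
7: 0x111 (blk 17, set 1) → L1-HIT  vc=[]
8: 0x133 (blk 19, set 3) → L1-HIT  vc=[]
9: 0x1dc (blk 29, set 1) → MISS  vc=[17]
10: 0x138 (blk 19, set 3) → L1-HIT  vc=[17]
11: 0xfd (blk 15, set 3) → MISS  vc=[17, 19]
12: 0x1d1 (blk 29, set 1) → L1-HIT  vc=[17, 19]
13: 0x1d7 (blk 29, set 1) → L1-HIT  vc=[17, 19]
14: 0x7a (blk 7, set 3) → MISS  vc=[17, 19, 15]
15: 0xbb (blk 11, set 3) → MISS  vc=[19, 15, 7]
16: 0x7f (blk 7, set 3) → VC-HIT  vc=[19, 15, 11]
17: 0x5b (blk 5, set 1) → MISS  vc=[15, 11, 29]
18: 0x9e (blk 9, set 1) → MISS  vc=[11, 29, 5]
19: 0x56 (blk 5, set 1) → VC-HIT  vc=[11, 29, 9]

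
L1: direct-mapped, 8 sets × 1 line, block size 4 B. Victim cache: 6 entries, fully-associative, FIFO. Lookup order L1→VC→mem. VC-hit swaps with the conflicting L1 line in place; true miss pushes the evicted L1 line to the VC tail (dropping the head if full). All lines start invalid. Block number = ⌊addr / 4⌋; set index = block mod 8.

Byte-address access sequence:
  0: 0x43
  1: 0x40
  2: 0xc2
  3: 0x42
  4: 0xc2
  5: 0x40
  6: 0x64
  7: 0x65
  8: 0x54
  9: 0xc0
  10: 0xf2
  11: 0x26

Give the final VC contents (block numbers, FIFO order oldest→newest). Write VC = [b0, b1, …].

VC = [16, 25]

#0 0x43→b16/s0 MISS; vc=[]
#1 0x40→b16/s0 L1-HIT; vc=[]
#2 0xc2→b48/s0 MISS; vc=[16]
#3 0x42→b16/s0 VC-HIT; vc=[48]
#4 0xc2→b48/s0 VC-HIT; vc=[16]
#5 0x40→b16/s0 VC-HIT; vc=[48]
#6 0x64→b25/s1 MISS; vc=[48]
#7 0x65→b25/s1 L1-HIT; vc=[48]
#8 0x54→b21/s5 MISS; vc=[48]
#9 0xc0→b48/s0 VC-HIT; vc=[16]
#10 0xf2→b60/s4 MISS; vc=[16]
#11 0x26→b9/s1 MISS; vc=[16,25]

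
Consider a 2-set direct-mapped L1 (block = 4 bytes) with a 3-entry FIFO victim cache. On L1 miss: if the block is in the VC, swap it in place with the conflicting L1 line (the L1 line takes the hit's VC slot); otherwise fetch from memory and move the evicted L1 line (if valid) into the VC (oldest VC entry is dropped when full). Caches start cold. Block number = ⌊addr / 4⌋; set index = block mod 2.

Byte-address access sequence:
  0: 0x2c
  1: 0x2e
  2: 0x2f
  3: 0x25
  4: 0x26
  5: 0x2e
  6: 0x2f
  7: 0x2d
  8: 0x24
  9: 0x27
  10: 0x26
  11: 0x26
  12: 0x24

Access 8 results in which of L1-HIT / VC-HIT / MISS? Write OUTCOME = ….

  [0] addr=0x2c blk=11 s=1: MISS | VC []
  [1] addr=0x2e blk=11 s=1: L1-HIT | VC []
  [2] addr=0x2f blk=11 s=1: L1-HIT | VC []
  [3] addr=0x25 blk=9 s=1: MISS | VC [11]
  [4] addr=0x26 blk=9 s=1: L1-HIT | VC [11]
  [5] addr=0x2e blk=11 s=1: VC-HIT | VC [9]
  [6] addr=0x2f blk=11 s=1: L1-HIT | VC [9]
  [7] addr=0x2d blk=11 s=1: L1-HIT | VC [9]
  [8] addr=0x24 blk=9 s=1: VC-HIT | VC [11]
  [9] addr=0x27 blk=9 s=1: L1-HIT | VC [11]
  [10] addr=0x26 blk=9 s=1: L1-HIT | VC [11]
  [11] addr=0x26 blk=9 s=1: L1-HIT | VC [11]
  [12] addr=0x24 blk=9 s=1: L1-HIT | VC [11]

OUTCOME = VC-HIT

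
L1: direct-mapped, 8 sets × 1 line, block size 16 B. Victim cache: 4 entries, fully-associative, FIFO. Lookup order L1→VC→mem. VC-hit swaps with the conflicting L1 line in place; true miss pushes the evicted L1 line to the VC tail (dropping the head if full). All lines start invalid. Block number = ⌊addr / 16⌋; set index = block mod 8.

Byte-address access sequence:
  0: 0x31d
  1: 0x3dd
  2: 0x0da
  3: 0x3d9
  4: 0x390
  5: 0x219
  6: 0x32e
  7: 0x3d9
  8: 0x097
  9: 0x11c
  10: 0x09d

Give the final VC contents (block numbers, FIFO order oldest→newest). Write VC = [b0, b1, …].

  [0] addr=0x31d blk=49 s=1: MISS | VC []
  [1] addr=0x3dd blk=61 s=5: MISS | VC []
  [2] addr=0xda blk=13 s=5: MISS | VC [61]
  [3] addr=0x3d9 blk=61 s=5: VC-HIT | VC [13]
  [4] addr=0x390 blk=57 s=1: MISS | VC [13, 49]
  [5] addr=0x219 blk=33 s=1: MISS | VC [13, 49, 57]
  [6] addr=0x32e blk=50 s=2: MISS | VC [13, 49, 57]
  [7] addr=0x3d9 blk=61 s=5: L1-HIT | VC [13, 49, 57]
  [8] addr=0x97 blk=9 s=1: MISS | VC [13, 49, 57, 33]
  [9] addr=0x11c blk=17 s=1: MISS | VC [49, 57, 33, 9]
  [10] addr=0x9d blk=9 s=1: VC-HIT | VC [49, 57, 33, 17]

VC = [49, 57, 33, 17]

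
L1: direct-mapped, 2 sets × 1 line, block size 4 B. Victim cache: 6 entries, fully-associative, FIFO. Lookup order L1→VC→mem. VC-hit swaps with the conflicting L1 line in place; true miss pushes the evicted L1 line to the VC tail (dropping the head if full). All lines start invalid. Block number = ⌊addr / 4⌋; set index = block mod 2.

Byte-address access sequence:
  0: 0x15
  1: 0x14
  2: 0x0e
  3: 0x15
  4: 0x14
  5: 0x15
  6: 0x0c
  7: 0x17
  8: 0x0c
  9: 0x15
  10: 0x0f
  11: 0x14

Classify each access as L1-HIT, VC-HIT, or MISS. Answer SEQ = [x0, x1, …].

0: 0x15 (blk 5, set 1) → MISS  vc=[]
1: 0x14 (blk 5, set 1) → L1-HIT  vc=[]
2: 0xe (blk 3, set 1) → MISS  vc=[5]
3: 0x15 (blk 5, set 1) → VC-HIT  vc=[3]
4: 0x14 (blk 5, set 1) → L1-HIT  vc=[3]
5: 0x15 (blk 5, set 1) → L1-HIT  vc=[3]
6: 0xc (blk 3, set 1) → VC-HIT  vc=[5]
7: 0x17 (blk 5, set 1) → VC-HIT  vc=[3]
8: 0xc (blk 3, set 1) → VC-HIT  vc=[5]
9: 0x15 (blk 5, set 1) → VC-HIT  vc=[3]
10: 0xf (blk 3, set 1) → VC-HIT  vc=[5]
11: 0x14 (blk 5, set 1) → VC-HIT  vc=[3]

SEQ = [MISS, L1-HIT, MISS, VC-HIT, L1-HIT, L1-HIT, VC-HIT, VC-HIT, VC-HIT, VC-HIT, VC-HIT, VC-HIT]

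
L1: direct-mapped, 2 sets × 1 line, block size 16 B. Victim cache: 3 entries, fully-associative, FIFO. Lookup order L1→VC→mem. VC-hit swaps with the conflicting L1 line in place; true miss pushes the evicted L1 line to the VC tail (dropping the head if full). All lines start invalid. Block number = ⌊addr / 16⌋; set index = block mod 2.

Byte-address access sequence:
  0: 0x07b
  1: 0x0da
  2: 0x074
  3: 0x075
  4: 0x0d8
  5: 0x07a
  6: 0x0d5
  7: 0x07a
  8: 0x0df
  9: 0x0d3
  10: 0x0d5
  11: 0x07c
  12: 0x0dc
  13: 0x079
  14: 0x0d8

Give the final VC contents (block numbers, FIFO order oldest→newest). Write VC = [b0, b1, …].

VC = [7]

0: 0x7b (blk 7, set 1) → MISS  vc=[]
1: 0xda (blk 13, set 1) → MISS  vc=[7]
2: 0x74 (blk 7, set 1) → VC-HIT  vc=[13]
3: 0x75 (blk 7, set 1) → L1-HIT  vc=[13]
4: 0xd8 (blk 13, set 1) → VC-HIT  vc=[7]
5: 0x7a (blk 7, set 1) → VC-HIT  vc=[13]
6: 0xd5 (blk 13, set 1) → VC-HIT  vc=[7]
7: 0x7a (blk 7, set 1) → VC-HIT  vc=[13]
8: 0xdf (blk 13, set 1) → VC-HIT  vc=[7]
9: 0xd3 (blk 13, set 1) → L1-HIT  vc=[7]
10: 0xd5 (blk 13, set 1) → L1-HIT  vc=[7]
11: 0x7c (blk 7, set 1) → VC-HIT  vc=[13]
12: 0xdc (blk 13, set 1) → VC-HIT  vc=[7]
13: 0x79 (blk 7, set 1) → VC-HIT  vc=[13]
14: 0xd8 (blk 13, set 1) → VC-HIT  vc=[7]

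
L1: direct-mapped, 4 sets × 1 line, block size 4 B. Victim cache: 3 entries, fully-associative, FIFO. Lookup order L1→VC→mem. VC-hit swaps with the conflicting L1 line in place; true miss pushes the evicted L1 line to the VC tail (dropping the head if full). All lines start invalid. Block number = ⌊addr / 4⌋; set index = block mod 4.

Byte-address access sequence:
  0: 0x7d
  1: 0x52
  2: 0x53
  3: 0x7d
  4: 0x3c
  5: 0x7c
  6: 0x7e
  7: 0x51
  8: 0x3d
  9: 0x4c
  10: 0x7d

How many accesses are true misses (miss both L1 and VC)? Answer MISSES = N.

MISSES = 4

0: 0x7d (blk 31, set 3) → MISS  vc=[]
1: 0x52 (blk 20, set 0) → MISS  vc=[]
2: 0x53 (blk 20, set 0) → L1-HIT  vc=[]
3: 0x7d (blk 31, set 3) → L1-HIT  vc=[]
4: 0x3c (blk 15, set 3) → MISS  vc=[31]
5: 0x7c (blk 31, set 3) → VC-HIT  vc=[15]
6: 0x7e (blk 31, set 3) → L1-HIT  vc=[15]
7: 0x51 (blk 20, set 0) → L1-HIT  vc=[15]
8: 0x3d (blk 15, set 3) → VC-HIT  vc=[31]
9: 0x4c (blk 19, set 3) → MISS  vc=[31, 15]
10: 0x7d (blk 31, set 3) → VC-HIT  vc=[19, 15]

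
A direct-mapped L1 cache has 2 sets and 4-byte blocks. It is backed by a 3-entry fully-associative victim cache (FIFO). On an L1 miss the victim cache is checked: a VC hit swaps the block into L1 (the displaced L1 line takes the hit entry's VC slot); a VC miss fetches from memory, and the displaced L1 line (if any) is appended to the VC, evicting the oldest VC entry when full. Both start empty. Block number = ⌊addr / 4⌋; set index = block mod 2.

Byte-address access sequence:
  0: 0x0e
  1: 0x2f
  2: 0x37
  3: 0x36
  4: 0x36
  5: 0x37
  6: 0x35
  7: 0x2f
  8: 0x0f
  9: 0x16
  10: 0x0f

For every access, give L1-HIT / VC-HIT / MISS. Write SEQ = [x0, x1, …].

#0 0xe→b3/s1 MISS; vc=[]
#1 0x2f→b11/s1 MISS; vc=[3]
#2 0x37→b13/s1 MISS; vc=[3,11]
#3 0x36→b13/s1 L1-HIT; vc=[3,11]
#4 0x36→b13/s1 L1-HIT; vc=[3,11]
#5 0x37→b13/s1 L1-HIT; vc=[3,11]
#6 0x35→b13/s1 L1-HIT; vc=[3,11]
#7 0x2f→b11/s1 VC-HIT; vc=[3,13]
#8 0xf→b3/s1 VC-HIT; vc=[11,13]
#9 0x16→b5/s1 MISS; vc=[11,13,3]
#10 0xf→b3/s1 VC-HIT; vc=[11,13,5]

SEQ = [MISS, MISS, MISS, L1-HIT, L1-HIT, L1-HIT, L1-HIT, VC-HIT, VC-HIT, MISS, VC-HIT]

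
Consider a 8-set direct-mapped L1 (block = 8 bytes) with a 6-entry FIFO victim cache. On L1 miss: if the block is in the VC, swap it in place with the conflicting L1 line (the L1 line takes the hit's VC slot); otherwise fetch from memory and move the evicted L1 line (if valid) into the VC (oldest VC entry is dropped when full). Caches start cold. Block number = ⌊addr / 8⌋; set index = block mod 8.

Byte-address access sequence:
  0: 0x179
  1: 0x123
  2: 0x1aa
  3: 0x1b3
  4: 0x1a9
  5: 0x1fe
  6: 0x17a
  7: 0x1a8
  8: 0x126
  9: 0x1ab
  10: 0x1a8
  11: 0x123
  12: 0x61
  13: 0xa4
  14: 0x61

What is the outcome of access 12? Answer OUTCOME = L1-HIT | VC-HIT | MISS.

OUTCOME = MISS

  [0] addr=0x179 blk=47 s=7: MISS | VC []
  [1] addr=0x123 blk=36 s=4: MISS | VC []
  [2] addr=0x1aa blk=53 s=5: MISS | VC []
  [3] addr=0x1b3 blk=54 s=6: MISS | VC []
  [4] addr=0x1a9 blk=53 s=5: L1-HIT | VC []
  [5] addr=0x1fe blk=63 s=7: MISS | VC [47]
  [6] addr=0x17a blk=47 s=7: VC-HIT | VC [63]
  [7] addr=0x1a8 blk=53 s=5: L1-HIT | VC [63]
  [8] addr=0x126 blk=36 s=4: L1-HIT | VC [63]
  [9] addr=0x1ab blk=53 s=5: L1-HIT | VC [63]
  [10] addr=0x1a8 blk=53 s=5: L1-HIT | VC [63]
  [11] addr=0x123 blk=36 s=4: L1-HIT | VC [63]
  [12] addr=0x61 blk=12 s=4: MISS | VC [63, 36]
  [13] addr=0xa4 blk=20 s=4: MISS | VC [63, 36, 12]
  [14] addr=0x61 blk=12 s=4: VC-HIT | VC [63, 36, 20]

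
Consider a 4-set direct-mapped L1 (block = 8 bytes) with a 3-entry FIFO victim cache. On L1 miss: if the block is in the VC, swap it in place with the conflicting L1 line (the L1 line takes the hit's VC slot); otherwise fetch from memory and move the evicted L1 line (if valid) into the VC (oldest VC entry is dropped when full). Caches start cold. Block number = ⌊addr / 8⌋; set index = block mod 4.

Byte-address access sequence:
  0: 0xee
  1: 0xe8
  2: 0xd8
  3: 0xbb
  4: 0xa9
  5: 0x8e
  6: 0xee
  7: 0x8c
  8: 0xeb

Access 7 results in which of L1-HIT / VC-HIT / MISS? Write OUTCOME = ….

0: 0xee (blk 29, set 1) → MISS  vc=[]
1: 0xe8 (blk 29, set 1) → L1-HIT  vc=[]
2: 0xd8 (blk 27, set 3) → MISS  vc=[]
3: 0xbb (blk 23, set 3) → MISS  vc=[27]
4: 0xa9 (blk 21, set 1) → MISS  vc=[27, 29]
5: 0x8e (blk 17, set 1) → MISS  vc=[27, 29, 21]
6: 0xee (blk 29, set 1) → VC-HIT  vc=[27, 17, 21]
7: 0x8c (blk 17, set 1) → VC-HIT  vc=[27, 29, 21]
8: 0xeb (blk 29, set 1) → VC-HIT  vc=[27, 17, 21]

OUTCOME = VC-HIT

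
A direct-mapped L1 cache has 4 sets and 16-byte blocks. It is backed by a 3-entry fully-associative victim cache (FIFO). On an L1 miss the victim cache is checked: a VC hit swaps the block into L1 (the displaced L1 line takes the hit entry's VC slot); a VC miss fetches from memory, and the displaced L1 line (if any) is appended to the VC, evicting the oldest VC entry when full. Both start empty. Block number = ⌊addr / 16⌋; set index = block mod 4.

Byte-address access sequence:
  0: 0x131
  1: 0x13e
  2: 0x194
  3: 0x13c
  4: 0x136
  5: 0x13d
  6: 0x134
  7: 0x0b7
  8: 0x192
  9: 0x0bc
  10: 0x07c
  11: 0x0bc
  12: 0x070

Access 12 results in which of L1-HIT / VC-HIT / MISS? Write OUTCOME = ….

OUTCOME = VC-HIT

#0 0x131→b19/s3 MISS; vc=[]
#1 0x13e→b19/s3 L1-HIT; vc=[]
#2 0x194→b25/s1 MISS; vc=[]
#3 0x13c→b19/s3 L1-HIT; vc=[]
#4 0x136→b19/s3 L1-HIT; vc=[]
#5 0x13d→b19/s3 L1-HIT; vc=[]
#6 0x134→b19/s3 L1-HIT; vc=[]
#7 0xb7→b11/s3 MISS; vc=[19]
#8 0x192→b25/s1 L1-HIT; vc=[19]
#9 0xbc→b11/s3 L1-HIT; vc=[19]
#10 0x7c→b7/s3 MISS; vc=[19,11]
#11 0xbc→b11/s3 VC-HIT; vc=[19,7]
#12 0x70→b7/s3 VC-HIT; vc=[19,11]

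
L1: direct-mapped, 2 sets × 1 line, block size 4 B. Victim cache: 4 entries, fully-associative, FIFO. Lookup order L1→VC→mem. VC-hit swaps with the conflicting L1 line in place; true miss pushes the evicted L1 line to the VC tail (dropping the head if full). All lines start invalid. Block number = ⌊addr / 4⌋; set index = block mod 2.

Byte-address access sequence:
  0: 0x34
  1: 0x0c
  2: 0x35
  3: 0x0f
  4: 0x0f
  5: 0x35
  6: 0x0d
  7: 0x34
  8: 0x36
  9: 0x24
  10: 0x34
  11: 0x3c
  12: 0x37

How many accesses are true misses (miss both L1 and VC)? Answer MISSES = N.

MISSES = 4

  [0] addr=0x34 blk=13 s=1: MISS | VC []
  [1] addr=0xc blk=3 s=1: MISS | VC [13]
  [2] addr=0x35 blk=13 s=1: VC-HIT | VC [3]
  [3] addr=0xf blk=3 s=1: VC-HIT | VC [13]
  [4] addr=0xf blk=3 s=1: L1-HIT | VC [13]
  [5] addr=0x35 blk=13 s=1: VC-HIT | VC [3]
  [6] addr=0xd blk=3 s=1: VC-HIT | VC [13]
  [7] addr=0x34 blk=13 s=1: VC-HIT | VC [3]
  [8] addr=0x36 blk=13 s=1: L1-HIT | VC [3]
  [9] addr=0x24 blk=9 s=1: MISS | VC [3, 13]
  [10] addr=0x34 blk=13 s=1: VC-HIT | VC [3, 9]
  [11] addr=0x3c blk=15 s=1: MISS | VC [3, 9, 13]
  [12] addr=0x37 blk=13 s=1: VC-HIT | VC [3, 9, 15]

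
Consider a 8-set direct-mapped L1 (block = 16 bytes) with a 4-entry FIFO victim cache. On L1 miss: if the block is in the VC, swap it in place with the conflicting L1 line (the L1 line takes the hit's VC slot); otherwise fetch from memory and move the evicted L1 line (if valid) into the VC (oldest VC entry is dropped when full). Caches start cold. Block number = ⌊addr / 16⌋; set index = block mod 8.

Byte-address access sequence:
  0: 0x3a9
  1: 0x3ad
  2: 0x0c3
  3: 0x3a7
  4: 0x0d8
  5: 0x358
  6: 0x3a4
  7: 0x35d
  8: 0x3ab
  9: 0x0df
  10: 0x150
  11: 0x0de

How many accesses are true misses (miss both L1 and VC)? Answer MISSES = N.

#0 0x3a9→b58/s2 MISS; vc=[]
#1 0x3ad→b58/s2 L1-HIT; vc=[]
#2 0xc3→b12/s4 MISS; vc=[]
#3 0x3a7→b58/s2 L1-HIT; vc=[]
#4 0xd8→b13/s5 MISS; vc=[]
#5 0x358→b53/s5 MISS; vc=[13]
#6 0x3a4→b58/s2 L1-HIT; vc=[13]
#7 0x35d→b53/s5 L1-HIT; vc=[13]
#8 0x3ab→b58/s2 L1-HIT; vc=[13]
#9 0xdf→b13/s5 VC-HIT; vc=[53]
#10 0x150→b21/s5 MISS; vc=[53,13]
#11 0xde→b13/s5 VC-HIT; vc=[53,21]

MISSES = 5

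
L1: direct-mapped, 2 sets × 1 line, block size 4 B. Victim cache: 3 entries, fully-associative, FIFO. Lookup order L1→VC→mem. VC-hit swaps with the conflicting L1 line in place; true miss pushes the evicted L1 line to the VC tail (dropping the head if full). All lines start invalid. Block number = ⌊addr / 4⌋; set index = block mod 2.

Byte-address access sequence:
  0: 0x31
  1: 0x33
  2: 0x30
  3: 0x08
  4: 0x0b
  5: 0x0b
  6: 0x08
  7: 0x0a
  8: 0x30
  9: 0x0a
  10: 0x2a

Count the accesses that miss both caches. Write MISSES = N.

#0 0x31→b12/s0 MISS; vc=[]
#1 0x33→b12/s0 L1-HIT; vc=[]
#2 0x30→b12/s0 L1-HIT; vc=[]
#3 0x8→b2/s0 MISS; vc=[12]
#4 0xb→b2/s0 L1-HIT; vc=[12]
#5 0xb→b2/s0 L1-HIT; vc=[12]
#6 0x8→b2/s0 L1-HIT; vc=[12]
#7 0xa→b2/s0 L1-HIT; vc=[12]
#8 0x30→b12/s0 VC-HIT; vc=[2]
#9 0xa→b2/s0 VC-HIT; vc=[12]
#10 0x2a→b10/s0 MISS; vc=[12,2]

MISSES = 3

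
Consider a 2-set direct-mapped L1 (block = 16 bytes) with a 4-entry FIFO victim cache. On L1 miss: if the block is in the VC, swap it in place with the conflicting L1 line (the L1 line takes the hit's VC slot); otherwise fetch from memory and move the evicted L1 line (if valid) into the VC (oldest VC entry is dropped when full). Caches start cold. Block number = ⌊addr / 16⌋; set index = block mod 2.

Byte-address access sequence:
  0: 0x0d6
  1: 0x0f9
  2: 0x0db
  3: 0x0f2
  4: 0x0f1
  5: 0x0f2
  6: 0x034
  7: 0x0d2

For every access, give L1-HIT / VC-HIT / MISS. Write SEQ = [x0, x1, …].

SEQ = [MISS, MISS, VC-HIT, VC-HIT, L1-HIT, L1-HIT, MISS, VC-HIT]

#0 0xd6→b13/s1 MISS; vc=[]
#1 0xf9→b15/s1 MISS; vc=[13]
#2 0xdb→b13/s1 VC-HIT; vc=[15]
#3 0xf2→b15/s1 VC-HIT; vc=[13]
#4 0xf1→b15/s1 L1-HIT; vc=[13]
#5 0xf2→b15/s1 L1-HIT; vc=[13]
#6 0x34→b3/s1 MISS; vc=[13,15]
#7 0xd2→b13/s1 VC-HIT; vc=[3,15]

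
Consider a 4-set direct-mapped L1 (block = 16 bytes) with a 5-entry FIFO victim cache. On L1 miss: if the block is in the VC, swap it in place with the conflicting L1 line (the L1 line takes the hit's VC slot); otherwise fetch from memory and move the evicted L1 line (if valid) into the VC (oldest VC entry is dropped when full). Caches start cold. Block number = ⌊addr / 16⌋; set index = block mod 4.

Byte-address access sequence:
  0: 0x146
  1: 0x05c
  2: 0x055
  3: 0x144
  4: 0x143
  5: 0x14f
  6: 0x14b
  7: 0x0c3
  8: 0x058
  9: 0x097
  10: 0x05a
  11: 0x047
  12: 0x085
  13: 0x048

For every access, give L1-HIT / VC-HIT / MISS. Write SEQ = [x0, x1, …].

SEQ = [MISS, MISS, L1-HIT, L1-HIT, L1-HIT, L1-HIT, L1-HIT, MISS, L1-HIT, MISS, VC-HIT, MISS, MISS, VC-HIT]

0: 0x146 (blk 20, set 0) → MISS  vc=[]
1: 0x5c (blk 5, set 1) → MISS  vc=[]
2: 0x55 (blk 5, set 1) → L1-HIT  vc=[]
3: 0x144 (blk 20, set 0) → L1-HIT  vc=[]
4: 0x143 (blk 20, set 0) → L1-HIT  vc=[]
5: 0x14f (blk 20, set 0) → L1-HIT  vc=[]
6: 0x14b (blk 20, set 0) → L1-HIT  vc=[]
7: 0xc3 (blk 12, set 0) → MISS  vc=[20]
8: 0x58 (blk 5, set 1) → L1-HIT  vc=[20]
9: 0x97 (blk 9, set 1) → MISS  vc=[20, 5]
10: 0x5a (blk 5, set 1) → VC-HIT  vc=[20, 9]
11: 0x47 (blk 4, set 0) → MISS  vc=[20, 9, 12]
12: 0x85 (blk 8, set 0) → MISS  vc=[20, 9, 12, 4]
13: 0x48 (blk 4, set 0) → VC-HIT  vc=[20, 9, 12, 8]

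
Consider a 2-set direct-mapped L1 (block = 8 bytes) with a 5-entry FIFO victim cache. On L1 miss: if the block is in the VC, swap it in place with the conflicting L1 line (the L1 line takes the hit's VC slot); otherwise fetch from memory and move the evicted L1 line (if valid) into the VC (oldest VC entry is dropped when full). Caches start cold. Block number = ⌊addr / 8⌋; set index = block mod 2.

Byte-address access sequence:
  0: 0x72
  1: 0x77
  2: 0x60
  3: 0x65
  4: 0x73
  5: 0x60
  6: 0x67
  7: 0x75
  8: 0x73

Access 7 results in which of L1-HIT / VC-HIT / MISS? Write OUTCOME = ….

OUTCOME = VC-HIT

0: 0x72 (blk 14, set 0) → MISS  vc=[]
1: 0x77 (blk 14, set 0) → L1-HIT  vc=[]
2: 0x60 (blk 12, set 0) → MISS  vc=[14]
3: 0x65 (blk 12, set 0) → L1-HIT  vc=[14]
4: 0x73 (blk 14, set 0) → VC-HIT  vc=[12]
5: 0x60 (blk 12, set 0) → VC-HIT  vc=[14]
6: 0x67 (blk 12, set 0) → L1-HIT  vc=[14]
7: 0x75 (blk 14, set 0) → VC-HIT  vc=[12]
8: 0x73 (blk 14, set 0) → L1-HIT  vc=[12]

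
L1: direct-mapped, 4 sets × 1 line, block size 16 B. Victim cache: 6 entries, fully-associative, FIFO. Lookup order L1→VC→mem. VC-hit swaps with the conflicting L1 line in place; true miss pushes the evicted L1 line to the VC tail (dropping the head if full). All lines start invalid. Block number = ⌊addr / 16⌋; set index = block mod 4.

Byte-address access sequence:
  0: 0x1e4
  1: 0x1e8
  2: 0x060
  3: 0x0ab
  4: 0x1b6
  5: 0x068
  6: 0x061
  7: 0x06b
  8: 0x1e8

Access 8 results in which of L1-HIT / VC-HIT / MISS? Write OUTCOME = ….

OUTCOME = VC-HIT

  [0] addr=0x1e4 blk=30 s=2: MISS | VC []
  [1] addr=0x1e8 blk=30 s=2: L1-HIT | VC []
  [2] addr=0x60 blk=6 s=2: MISS | VC [30]
  [3] addr=0xab blk=10 s=2: MISS | VC [30, 6]
  [4] addr=0x1b6 blk=27 s=3: MISS | VC [30, 6]
  [5] addr=0x68 blk=6 s=2: VC-HIT | VC [30, 10]
  [6] addr=0x61 blk=6 s=2: L1-HIT | VC [30, 10]
  [7] addr=0x6b blk=6 s=2: L1-HIT | VC [30, 10]
  [8] addr=0x1e8 blk=30 s=2: VC-HIT | VC [6, 10]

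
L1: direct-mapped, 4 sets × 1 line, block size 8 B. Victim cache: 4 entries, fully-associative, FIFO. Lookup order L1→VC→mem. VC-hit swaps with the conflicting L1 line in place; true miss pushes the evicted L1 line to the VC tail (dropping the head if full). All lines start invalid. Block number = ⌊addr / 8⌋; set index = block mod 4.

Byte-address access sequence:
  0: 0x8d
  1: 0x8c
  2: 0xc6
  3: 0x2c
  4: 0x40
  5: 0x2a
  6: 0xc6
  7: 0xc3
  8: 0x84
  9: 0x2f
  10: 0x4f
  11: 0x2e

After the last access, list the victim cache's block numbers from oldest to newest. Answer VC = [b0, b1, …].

  [0] addr=0x8d blk=17 s=1: MISS | VC []
  [1] addr=0x8c blk=17 s=1: L1-HIT | VC []
  [2] addr=0xc6 blk=24 s=0: MISS | VC []
  [3] addr=0x2c blk=5 s=1: MISS | VC [17]
  [4] addr=0x40 blk=8 s=0: MISS | VC [17, 24]
  [5] addr=0x2a blk=5 s=1: L1-HIT | VC [17, 24]
  [6] addr=0xc6 blk=24 s=0: VC-HIT | VC [17, 8]
  [7] addr=0xc3 blk=24 s=0: L1-HIT | VC [17, 8]
  [8] addr=0x84 blk=16 s=0: MISS | VC [17, 8, 24]
  [9] addr=0x2f blk=5 s=1: L1-HIT | VC [17, 8, 24]
  [10] addr=0x4f blk=9 s=1: MISS | VC [17, 8, 24, 5]
  [11] addr=0x2e blk=5 s=1: VC-HIT | VC [17, 8, 24, 9]

VC = [17, 8, 24, 9]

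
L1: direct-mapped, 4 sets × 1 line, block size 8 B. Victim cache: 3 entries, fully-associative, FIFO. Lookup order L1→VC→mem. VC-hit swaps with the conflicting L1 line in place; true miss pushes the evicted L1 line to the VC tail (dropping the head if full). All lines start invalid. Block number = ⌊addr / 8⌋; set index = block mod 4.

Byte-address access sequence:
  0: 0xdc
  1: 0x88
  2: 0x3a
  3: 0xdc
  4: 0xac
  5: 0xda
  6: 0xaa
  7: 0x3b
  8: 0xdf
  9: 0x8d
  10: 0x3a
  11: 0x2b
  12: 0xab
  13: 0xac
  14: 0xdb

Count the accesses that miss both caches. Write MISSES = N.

MISSES = 5

  [0] addr=0xdc blk=27 s=3: MISS | VC []
  [1] addr=0x88 blk=17 s=1: MISS | VC []
  [2] addr=0x3a blk=7 s=3: MISS | VC [27]
  [3] addr=0xdc blk=27 s=3: VC-HIT | VC [7]
  [4] addr=0xac blk=21 s=1: MISS | VC [7, 17]
  [5] addr=0xda blk=27 s=3: L1-HIT | VC [7, 17]
  [6] addr=0xaa blk=21 s=1: L1-HIT | VC [7, 17]
  [7] addr=0x3b blk=7 s=3: VC-HIT | VC [27, 17]
  [8] addr=0xdf blk=27 s=3: VC-HIT | VC [7, 17]
  [9] addr=0x8d blk=17 s=1: VC-HIT | VC [7, 21]
  [10] addr=0x3a blk=7 s=3: VC-HIT | VC [27, 21]
  [11] addr=0x2b blk=5 s=1: MISS | VC [27, 21, 17]
  [12] addr=0xab blk=21 s=1: VC-HIT | VC [27, 5, 17]
  [13] addr=0xac blk=21 s=1: L1-HIT | VC [27, 5, 17]
  [14] addr=0xdb blk=27 s=3: VC-HIT | VC [7, 5, 17]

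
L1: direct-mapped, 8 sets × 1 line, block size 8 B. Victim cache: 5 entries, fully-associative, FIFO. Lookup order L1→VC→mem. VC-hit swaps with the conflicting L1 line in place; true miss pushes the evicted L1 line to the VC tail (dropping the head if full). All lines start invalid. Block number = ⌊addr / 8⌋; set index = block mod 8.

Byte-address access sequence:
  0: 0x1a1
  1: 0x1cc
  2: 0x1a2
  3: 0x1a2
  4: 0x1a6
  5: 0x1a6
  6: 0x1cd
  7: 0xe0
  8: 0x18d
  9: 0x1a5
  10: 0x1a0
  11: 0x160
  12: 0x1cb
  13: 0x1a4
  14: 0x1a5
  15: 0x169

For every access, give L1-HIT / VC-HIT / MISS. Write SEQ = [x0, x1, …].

0: 0x1a1 (blk 52, set 4) → MISS  vc=[]
1: 0x1cc (blk 57, set 1) → MISS  vc=[]
2: 0x1a2 (blk 52, set 4) → L1-HIT  vc=[]
3: 0x1a2 (blk 52, set 4) → L1-HIT  vc=[]
4: 0x1a6 (blk 52, set 4) → L1-HIT  vc=[]
5: 0x1a6 (blk 52, set 4) → L1-HIT  vc=[]
6: 0x1cd (blk 57, set 1) → L1-HIT  vc=[]
7: 0xe0 (blk 28, set 4) → MISS  vc=[52]
8: 0x18d (blk 49, set 1) → MISS  vc=[52, 57]
9: 0x1a5 (blk 52, set 4) → VC-HIT  vc=[28, 57]
10: 0x1a0 (blk 52, set 4) → L1-HIT  vc=[28, 57]
11: 0x160 (blk 44, set 4) → MISS  vc=[28, 57, 52]
12: 0x1cb (blk 57, set 1) → VC-HIT  vc=[28, 49, 52]
13: 0x1a4 (blk 52, set 4) → VC-HIT  vc=[28, 49, 44]
14: 0x1a5 (blk 52, set 4) → L1-HIT  vc=[28, 49, 44]
15: 0x169 (blk 45, set 5) → MISS  vc=[28, 49, 44]

SEQ = [MISS, MISS, L1-HIT, L1-HIT, L1-HIT, L1-HIT, L1-HIT, MISS, MISS, VC-HIT, L1-HIT, MISS, VC-HIT, VC-HIT, L1-HIT, MISS]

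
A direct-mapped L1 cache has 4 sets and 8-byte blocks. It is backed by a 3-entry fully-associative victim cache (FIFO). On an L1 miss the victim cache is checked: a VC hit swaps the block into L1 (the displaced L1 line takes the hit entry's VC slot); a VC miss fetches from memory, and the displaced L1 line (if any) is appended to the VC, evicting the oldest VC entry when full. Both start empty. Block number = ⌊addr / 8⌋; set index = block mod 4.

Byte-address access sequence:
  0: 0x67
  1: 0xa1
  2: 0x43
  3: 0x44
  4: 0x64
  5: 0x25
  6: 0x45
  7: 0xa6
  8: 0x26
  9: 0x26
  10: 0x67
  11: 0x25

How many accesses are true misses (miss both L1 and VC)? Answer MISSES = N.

#0 0x67→b12/s0 MISS; vc=[]
#1 0xa1→b20/s0 MISS; vc=[12]
#2 0x43→b8/s0 MISS; vc=[12,20]
#3 0x44→b8/s0 L1-HIT; vc=[12,20]
#4 0x64→b12/s0 VC-HIT; vc=[8,20]
#5 0x25→b4/s0 MISS; vc=[8,20,12]
#6 0x45→b8/s0 VC-HIT; vc=[4,20,12]
#7 0xa6→b20/s0 VC-HIT; vc=[4,8,12]
#8 0x26→b4/s0 VC-HIT; vc=[20,8,12]
#9 0x26→b4/s0 L1-HIT; vc=[20,8,12]
#10 0x67→b12/s0 VC-HIT; vc=[20,8,4]
#11 0x25→b4/s0 VC-HIT; vc=[20,8,12]

MISSES = 4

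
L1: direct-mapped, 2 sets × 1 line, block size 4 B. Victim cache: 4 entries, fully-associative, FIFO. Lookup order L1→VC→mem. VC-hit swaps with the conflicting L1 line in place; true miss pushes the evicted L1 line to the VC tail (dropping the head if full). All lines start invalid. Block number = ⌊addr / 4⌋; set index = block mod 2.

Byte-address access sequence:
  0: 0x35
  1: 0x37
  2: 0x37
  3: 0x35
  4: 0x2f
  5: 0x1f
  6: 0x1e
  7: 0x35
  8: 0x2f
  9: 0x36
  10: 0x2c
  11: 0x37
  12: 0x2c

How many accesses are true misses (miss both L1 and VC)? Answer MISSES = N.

MISSES = 3

#0 0x35→b13/s1 MISS; vc=[]
#1 0x37→b13/s1 L1-HIT; vc=[]
#2 0x37→b13/s1 L1-HIT; vc=[]
#3 0x35→b13/s1 L1-HIT; vc=[]
#4 0x2f→b11/s1 MISS; vc=[13]
#5 0x1f→b7/s1 MISS; vc=[13,11]
#6 0x1e→b7/s1 L1-HIT; vc=[13,11]
#7 0x35→b13/s1 VC-HIT; vc=[7,11]
#8 0x2f→b11/s1 VC-HIT; vc=[7,13]
#9 0x36→b13/s1 VC-HIT; vc=[7,11]
#10 0x2c→b11/s1 VC-HIT; vc=[7,13]
#11 0x37→b13/s1 VC-HIT; vc=[7,11]
#12 0x2c→b11/s1 VC-HIT; vc=[7,13]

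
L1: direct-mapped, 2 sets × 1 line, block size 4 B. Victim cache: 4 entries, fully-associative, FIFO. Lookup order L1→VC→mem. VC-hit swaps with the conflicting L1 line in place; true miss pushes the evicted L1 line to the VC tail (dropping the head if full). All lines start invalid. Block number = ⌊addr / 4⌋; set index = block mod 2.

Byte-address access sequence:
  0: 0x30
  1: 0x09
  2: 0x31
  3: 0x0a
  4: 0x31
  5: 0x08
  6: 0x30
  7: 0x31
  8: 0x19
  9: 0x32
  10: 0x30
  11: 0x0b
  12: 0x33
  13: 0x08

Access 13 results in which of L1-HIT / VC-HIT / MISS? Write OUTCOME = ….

OUTCOME = VC-HIT

#0 0x30→b12/s0 MISS; vc=[]
#1 0x9→b2/s0 MISS; vc=[12]
#2 0x31→b12/s0 VC-HIT; vc=[2]
#3 0xa→b2/s0 VC-HIT; vc=[12]
#4 0x31→b12/s0 VC-HIT; vc=[2]
#5 0x8→b2/s0 VC-HIT; vc=[12]
#6 0x30→b12/s0 VC-HIT; vc=[2]
#7 0x31→b12/s0 L1-HIT; vc=[2]
#8 0x19→b6/s0 MISS; vc=[2,12]
#9 0x32→b12/s0 VC-HIT; vc=[2,6]
#10 0x30→b12/s0 L1-HIT; vc=[2,6]
#11 0xb→b2/s0 VC-HIT; vc=[12,6]
#12 0x33→b12/s0 VC-HIT; vc=[2,6]
#13 0x8→b2/s0 VC-HIT; vc=[12,6]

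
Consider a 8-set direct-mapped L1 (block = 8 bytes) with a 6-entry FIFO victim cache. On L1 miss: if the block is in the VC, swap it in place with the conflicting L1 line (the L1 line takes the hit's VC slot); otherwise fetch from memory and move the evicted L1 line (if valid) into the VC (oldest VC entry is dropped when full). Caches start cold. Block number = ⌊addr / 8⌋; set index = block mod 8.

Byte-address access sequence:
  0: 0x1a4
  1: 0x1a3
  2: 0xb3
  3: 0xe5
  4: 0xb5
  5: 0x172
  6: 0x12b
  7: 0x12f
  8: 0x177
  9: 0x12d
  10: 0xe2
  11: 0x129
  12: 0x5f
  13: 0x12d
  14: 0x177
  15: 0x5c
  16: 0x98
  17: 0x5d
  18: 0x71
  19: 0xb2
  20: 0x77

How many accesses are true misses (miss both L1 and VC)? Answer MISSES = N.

  [0] addr=0x1a4 blk=52 s=4: MISS | VC []
  [1] addr=0x1a3 blk=52 s=4: L1-HIT | VC []
  [2] addr=0xb3 blk=22 s=6: MISS | VC []
  [3] addr=0xe5 blk=28 s=4: MISS | VC [52]
  [4] addr=0xb5 blk=22 s=6: L1-HIT | VC [52]
  [5] addr=0x172 blk=46 s=6: MISS | VC [52, 22]
  [6] addr=0x12b blk=37 s=5: MISS | VC [52, 22]
  [7] addr=0x12f blk=37 s=5: L1-HIT | VC [52, 22]
  [8] addr=0x177 blk=46 s=6: L1-HIT | VC [52, 22]
  [9] addr=0x12d blk=37 s=5: L1-HIT | VC [52, 22]
  [10] addr=0xe2 blk=28 s=4: L1-HIT | VC [52, 22]
  [11] addr=0x129 blk=37 s=5: L1-HIT | VC [52, 22]
  [12] addr=0x5f blk=11 s=3: MISS | VC [52, 22]
  [13] addr=0x12d blk=37 s=5: L1-HIT | VC [52, 22]
  [14] addr=0x177 blk=46 s=6: L1-HIT | VC [52, 22]
  [15] addr=0x5c blk=11 s=3: L1-HIT | VC [52, 22]
  [16] addr=0x98 blk=19 s=3: MISS | VC [52, 22, 11]
  [17] addr=0x5d blk=11 s=3: VC-HIT | VC [52, 22, 19]
  [18] addr=0x71 blk=14 s=6: MISS | VC [52, 22, 19, 46]
  [19] addr=0xb2 blk=22 s=6: VC-HIT | VC [52, 14, 19, 46]
  [20] addr=0x77 blk=14 s=6: VC-HIT | VC [52, 22, 19, 46]

MISSES = 8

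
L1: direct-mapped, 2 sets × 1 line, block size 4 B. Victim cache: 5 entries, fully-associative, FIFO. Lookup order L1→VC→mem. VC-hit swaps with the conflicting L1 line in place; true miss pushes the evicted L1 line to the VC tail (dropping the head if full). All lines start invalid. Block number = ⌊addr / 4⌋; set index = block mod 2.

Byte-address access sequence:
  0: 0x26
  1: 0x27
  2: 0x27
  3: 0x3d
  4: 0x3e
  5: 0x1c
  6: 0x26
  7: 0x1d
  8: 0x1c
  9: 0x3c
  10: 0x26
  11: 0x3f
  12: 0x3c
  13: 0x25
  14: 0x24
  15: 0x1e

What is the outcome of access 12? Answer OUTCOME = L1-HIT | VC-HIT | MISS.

OUTCOME = L1-HIT

0: 0x26 (blk 9, set 1) → MISS  vc=[]
1: 0x27 (blk 9, set 1) → L1-HIT  vc=[]
2: 0x27 (blk 9, set 1) → L1-HIT  vc=[]
3: 0x3d (blk 15, set 1) → MISS  vc=[9]
4: 0x3e (blk 15, set 1) → L1-HIT  vc=[9]
5: 0x1c (blk 7, set 1) → MISS  vc=[9, 15]
6: 0x26 (blk 9, set 1) → VC-HIT  vc=[7, 15]
7: 0x1d (blk 7, set 1) → VC-HIT  vc=[9, 15]
8: 0x1c (blk 7, set 1) → L1-HIT  vc=[9, 15]
9: 0x3c (blk 15, set 1) → VC-HIT  vc=[9, 7]
10: 0x26 (blk 9, set 1) → VC-HIT  vc=[15, 7]
11: 0x3f (blk 15, set 1) → VC-HIT  vc=[9, 7]
12: 0x3c (blk 15, set 1) → L1-HIT  vc=[9, 7]
13: 0x25 (blk 9, set 1) → VC-HIT  vc=[15, 7]
14: 0x24 (blk 9, set 1) → L1-HIT  vc=[15, 7]
15: 0x1e (blk 7, set 1) → VC-HIT  vc=[15, 9]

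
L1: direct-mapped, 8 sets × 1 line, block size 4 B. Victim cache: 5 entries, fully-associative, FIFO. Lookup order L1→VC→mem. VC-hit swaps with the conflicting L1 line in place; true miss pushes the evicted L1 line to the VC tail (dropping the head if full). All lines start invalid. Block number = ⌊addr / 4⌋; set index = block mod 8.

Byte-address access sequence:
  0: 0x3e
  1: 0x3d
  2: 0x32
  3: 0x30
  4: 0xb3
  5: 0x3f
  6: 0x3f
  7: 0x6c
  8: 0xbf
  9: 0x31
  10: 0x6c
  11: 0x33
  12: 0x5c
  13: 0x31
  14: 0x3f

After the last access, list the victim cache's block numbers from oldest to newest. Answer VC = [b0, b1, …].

VC = [44, 23, 47]

#0 0x3e→b15/s7 MISS; vc=[]
#1 0x3d→b15/s7 L1-HIT; vc=[]
#2 0x32→b12/s4 MISS; vc=[]
#3 0x30→b12/s4 L1-HIT; vc=[]
#4 0xb3→b44/s4 MISS; vc=[12]
#5 0x3f→b15/s7 L1-HIT; vc=[12]
#6 0x3f→b15/s7 L1-HIT; vc=[12]
#7 0x6c→b27/s3 MISS; vc=[12]
#8 0xbf→b47/s7 MISS; vc=[12,15]
#9 0x31→b12/s4 VC-HIT; vc=[44,15]
#10 0x6c→b27/s3 L1-HIT; vc=[44,15]
#11 0x33→b12/s4 L1-HIT; vc=[44,15]
#12 0x5c→b23/s7 MISS; vc=[44,15,47]
#13 0x31→b12/s4 L1-HIT; vc=[44,15,47]
#14 0x3f→b15/s7 VC-HIT; vc=[44,23,47]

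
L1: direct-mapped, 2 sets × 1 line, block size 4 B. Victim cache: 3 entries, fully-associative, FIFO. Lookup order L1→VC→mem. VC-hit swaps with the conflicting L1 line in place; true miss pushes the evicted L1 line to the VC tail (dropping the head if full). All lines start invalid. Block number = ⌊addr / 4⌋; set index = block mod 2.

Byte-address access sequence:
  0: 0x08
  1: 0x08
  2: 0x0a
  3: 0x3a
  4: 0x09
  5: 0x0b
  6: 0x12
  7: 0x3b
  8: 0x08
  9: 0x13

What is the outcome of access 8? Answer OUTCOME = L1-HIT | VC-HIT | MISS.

  [0] addr=0x8 blk=2 s=0: MISS | VC []
  [1] addr=0x8 blk=2 s=0: L1-HIT | VC []
  [2] addr=0xa blk=2 s=0: L1-HIT | VC []
  [3] addr=0x3a blk=14 s=0: MISS | VC [2]
  [4] addr=0x9 blk=2 s=0: VC-HIT | VC [14]
  [5] addr=0xb blk=2 s=0: L1-HIT | VC [14]
  [6] addr=0x12 blk=4 s=0: MISS | VC [14, 2]
  [7] addr=0x3b blk=14 s=0: VC-HIT | VC [4, 2]
  [8] addr=0x8 blk=2 s=0: VC-HIT | VC [4, 14]
  [9] addr=0x13 blk=4 s=0: VC-HIT | VC [2, 14]

OUTCOME = VC-HIT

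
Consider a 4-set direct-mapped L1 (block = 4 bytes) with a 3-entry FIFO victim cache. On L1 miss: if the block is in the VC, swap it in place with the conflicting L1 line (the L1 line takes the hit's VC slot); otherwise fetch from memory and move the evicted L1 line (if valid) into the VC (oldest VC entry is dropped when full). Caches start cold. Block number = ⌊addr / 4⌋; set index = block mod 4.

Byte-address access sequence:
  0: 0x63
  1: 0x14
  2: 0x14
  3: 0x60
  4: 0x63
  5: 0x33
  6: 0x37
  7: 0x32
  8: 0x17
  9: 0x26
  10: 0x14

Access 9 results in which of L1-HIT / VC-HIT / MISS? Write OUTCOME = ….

  [0] addr=0x63 blk=24 s=0: MISS | VC []
  [1] addr=0x14 blk=5 s=1: MISS | VC []
  [2] addr=0x14 blk=5 s=1: L1-HIT | VC []
  [3] addr=0x60 blk=24 s=0: L1-HIT | VC []
  [4] addr=0x63 blk=24 s=0: L1-HIT | VC []
  [5] addr=0x33 blk=12 s=0: MISS | VC [24]
  [6] addr=0x37 blk=13 s=1: MISS | VC [24, 5]
  [7] addr=0x32 blk=12 s=0: L1-HIT | VC [24, 5]
  [8] addr=0x17 blk=5 s=1: VC-HIT | VC [24, 13]
  [9] addr=0x26 blk=9 s=1: MISS | VC [24, 13, 5]
  [10] addr=0x14 blk=5 s=1: VC-HIT | VC [24, 13, 9]

OUTCOME = MISS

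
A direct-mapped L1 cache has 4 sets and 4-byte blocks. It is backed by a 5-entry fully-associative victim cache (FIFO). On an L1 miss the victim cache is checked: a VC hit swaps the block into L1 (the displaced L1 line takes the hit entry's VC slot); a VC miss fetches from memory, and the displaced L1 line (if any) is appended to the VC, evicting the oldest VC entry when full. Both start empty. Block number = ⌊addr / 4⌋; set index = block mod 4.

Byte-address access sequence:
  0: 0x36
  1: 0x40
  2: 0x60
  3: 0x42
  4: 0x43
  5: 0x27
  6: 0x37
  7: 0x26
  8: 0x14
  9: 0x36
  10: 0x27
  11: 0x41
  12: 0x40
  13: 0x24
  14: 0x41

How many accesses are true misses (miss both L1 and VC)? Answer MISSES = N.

MISSES = 5

#0 0x36→b13/s1 MISS; vc=[]
#1 0x40→b16/s0 MISS; vc=[]
#2 0x60→b24/s0 MISS; vc=[16]
#3 0x42→b16/s0 VC-HIT; vc=[24]
#4 0x43→b16/s0 L1-HIT; vc=[24]
#5 0x27→b9/s1 MISS; vc=[24,13]
#6 0x37→b13/s1 VC-HIT; vc=[24,9]
#7 0x26→b9/s1 VC-HIT; vc=[24,13]
#8 0x14→b5/s1 MISS; vc=[24,13,9]
#9 0x36→b13/s1 VC-HIT; vc=[24,5,9]
#10 0x27→b9/s1 VC-HIT; vc=[24,5,13]
#11 0x41→b16/s0 L1-HIT; vc=[24,5,13]
#12 0x40→b16/s0 L1-HIT; vc=[24,5,13]
#13 0x24→b9/s1 L1-HIT; vc=[24,5,13]
#14 0x41→b16/s0 L1-HIT; vc=[24,5,13]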